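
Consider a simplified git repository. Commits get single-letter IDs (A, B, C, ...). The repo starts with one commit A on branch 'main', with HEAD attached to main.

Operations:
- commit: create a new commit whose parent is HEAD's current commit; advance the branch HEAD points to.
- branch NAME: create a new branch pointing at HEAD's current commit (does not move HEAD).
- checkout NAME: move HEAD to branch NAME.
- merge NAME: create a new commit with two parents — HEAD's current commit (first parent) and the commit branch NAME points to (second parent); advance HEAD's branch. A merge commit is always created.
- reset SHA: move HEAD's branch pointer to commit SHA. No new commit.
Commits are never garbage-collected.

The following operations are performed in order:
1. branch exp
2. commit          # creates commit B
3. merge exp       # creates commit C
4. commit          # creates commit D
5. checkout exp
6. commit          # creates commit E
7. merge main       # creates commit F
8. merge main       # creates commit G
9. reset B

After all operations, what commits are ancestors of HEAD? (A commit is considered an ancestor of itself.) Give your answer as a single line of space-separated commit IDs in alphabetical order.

Answer: A B

Derivation:
After op 1 (branch): HEAD=main@A [exp=A main=A]
After op 2 (commit): HEAD=main@B [exp=A main=B]
After op 3 (merge): HEAD=main@C [exp=A main=C]
After op 4 (commit): HEAD=main@D [exp=A main=D]
After op 5 (checkout): HEAD=exp@A [exp=A main=D]
After op 6 (commit): HEAD=exp@E [exp=E main=D]
After op 7 (merge): HEAD=exp@F [exp=F main=D]
After op 8 (merge): HEAD=exp@G [exp=G main=D]
After op 9 (reset): HEAD=exp@B [exp=B main=D]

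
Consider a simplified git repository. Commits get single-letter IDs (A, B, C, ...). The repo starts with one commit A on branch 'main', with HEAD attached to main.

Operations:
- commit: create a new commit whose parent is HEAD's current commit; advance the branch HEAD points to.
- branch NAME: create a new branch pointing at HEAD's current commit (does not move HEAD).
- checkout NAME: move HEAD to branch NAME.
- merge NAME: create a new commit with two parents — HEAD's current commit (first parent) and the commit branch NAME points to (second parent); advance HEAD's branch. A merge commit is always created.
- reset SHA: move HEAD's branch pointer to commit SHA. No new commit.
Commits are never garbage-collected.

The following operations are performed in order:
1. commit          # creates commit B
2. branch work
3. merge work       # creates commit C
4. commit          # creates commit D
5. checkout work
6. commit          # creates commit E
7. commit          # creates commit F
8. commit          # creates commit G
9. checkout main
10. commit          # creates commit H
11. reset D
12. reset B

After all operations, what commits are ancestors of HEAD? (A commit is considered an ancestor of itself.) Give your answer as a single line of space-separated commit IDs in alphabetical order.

After op 1 (commit): HEAD=main@B [main=B]
After op 2 (branch): HEAD=main@B [main=B work=B]
After op 3 (merge): HEAD=main@C [main=C work=B]
After op 4 (commit): HEAD=main@D [main=D work=B]
After op 5 (checkout): HEAD=work@B [main=D work=B]
After op 6 (commit): HEAD=work@E [main=D work=E]
After op 7 (commit): HEAD=work@F [main=D work=F]
After op 8 (commit): HEAD=work@G [main=D work=G]
After op 9 (checkout): HEAD=main@D [main=D work=G]
After op 10 (commit): HEAD=main@H [main=H work=G]
After op 11 (reset): HEAD=main@D [main=D work=G]
After op 12 (reset): HEAD=main@B [main=B work=G]

Answer: A B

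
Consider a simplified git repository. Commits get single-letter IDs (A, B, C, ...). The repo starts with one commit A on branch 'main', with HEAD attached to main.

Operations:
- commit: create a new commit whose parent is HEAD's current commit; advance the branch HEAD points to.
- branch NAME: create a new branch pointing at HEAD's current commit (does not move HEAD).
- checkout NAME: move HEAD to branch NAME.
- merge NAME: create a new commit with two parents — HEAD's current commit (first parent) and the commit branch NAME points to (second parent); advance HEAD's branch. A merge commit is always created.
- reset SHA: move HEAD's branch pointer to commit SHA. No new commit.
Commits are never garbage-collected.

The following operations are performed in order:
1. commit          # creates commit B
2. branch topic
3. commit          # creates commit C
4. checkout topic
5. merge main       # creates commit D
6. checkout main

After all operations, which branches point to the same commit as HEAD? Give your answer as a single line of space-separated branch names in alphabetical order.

After op 1 (commit): HEAD=main@B [main=B]
After op 2 (branch): HEAD=main@B [main=B topic=B]
After op 3 (commit): HEAD=main@C [main=C topic=B]
After op 4 (checkout): HEAD=topic@B [main=C topic=B]
After op 5 (merge): HEAD=topic@D [main=C topic=D]
After op 6 (checkout): HEAD=main@C [main=C topic=D]

Answer: main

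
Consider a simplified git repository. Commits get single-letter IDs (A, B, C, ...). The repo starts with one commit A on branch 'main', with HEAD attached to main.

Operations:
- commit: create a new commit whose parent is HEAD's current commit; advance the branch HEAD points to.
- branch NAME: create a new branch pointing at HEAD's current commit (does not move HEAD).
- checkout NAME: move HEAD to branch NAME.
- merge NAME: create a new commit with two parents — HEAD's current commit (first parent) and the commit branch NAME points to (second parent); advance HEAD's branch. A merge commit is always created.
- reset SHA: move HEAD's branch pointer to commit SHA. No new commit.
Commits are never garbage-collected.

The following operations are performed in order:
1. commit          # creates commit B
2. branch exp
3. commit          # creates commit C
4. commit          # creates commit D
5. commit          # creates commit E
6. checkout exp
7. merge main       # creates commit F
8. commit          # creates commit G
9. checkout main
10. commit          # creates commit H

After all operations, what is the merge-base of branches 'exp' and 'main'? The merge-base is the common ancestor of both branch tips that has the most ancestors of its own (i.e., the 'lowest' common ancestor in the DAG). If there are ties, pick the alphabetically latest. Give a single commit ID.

Answer: E

Derivation:
After op 1 (commit): HEAD=main@B [main=B]
After op 2 (branch): HEAD=main@B [exp=B main=B]
After op 3 (commit): HEAD=main@C [exp=B main=C]
After op 4 (commit): HEAD=main@D [exp=B main=D]
After op 5 (commit): HEAD=main@E [exp=B main=E]
After op 6 (checkout): HEAD=exp@B [exp=B main=E]
After op 7 (merge): HEAD=exp@F [exp=F main=E]
After op 8 (commit): HEAD=exp@G [exp=G main=E]
After op 9 (checkout): HEAD=main@E [exp=G main=E]
After op 10 (commit): HEAD=main@H [exp=G main=H]
ancestors(exp=G): ['A', 'B', 'C', 'D', 'E', 'F', 'G']
ancestors(main=H): ['A', 'B', 'C', 'D', 'E', 'H']
common: ['A', 'B', 'C', 'D', 'E']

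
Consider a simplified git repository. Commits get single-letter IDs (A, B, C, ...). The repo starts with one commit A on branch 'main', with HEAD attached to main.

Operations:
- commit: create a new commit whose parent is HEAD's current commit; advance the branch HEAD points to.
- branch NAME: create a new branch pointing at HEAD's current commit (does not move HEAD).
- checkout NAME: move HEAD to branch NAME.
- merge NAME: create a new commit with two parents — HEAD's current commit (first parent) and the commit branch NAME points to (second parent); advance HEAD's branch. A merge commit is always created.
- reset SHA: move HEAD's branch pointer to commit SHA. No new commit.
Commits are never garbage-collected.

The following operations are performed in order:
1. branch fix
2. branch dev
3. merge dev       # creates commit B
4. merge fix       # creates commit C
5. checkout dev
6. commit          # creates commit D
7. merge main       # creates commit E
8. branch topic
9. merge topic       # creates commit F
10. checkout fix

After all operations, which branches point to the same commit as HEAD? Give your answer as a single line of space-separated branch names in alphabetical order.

Answer: fix

Derivation:
After op 1 (branch): HEAD=main@A [fix=A main=A]
After op 2 (branch): HEAD=main@A [dev=A fix=A main=A]
After op 3 (merge): HEAD=main@B [dev=A fix=A main=B]
After op 4 (merge): HEAD=main@C [dev=A fix=A main=C]
After op 5 (checkout): HEAD=dev@A [dev=A fix=A main=C]
After op 6 (commit): HEAD=dev@D [dev=D fix=A main=C]
After op 7 (merge): HEAD=dev@E [dev=E fix=A main=C]
After op 8 (branch): HEAD=dev@E [dev=E fix=A main=C topic=E]
After op 9 (merge): HEAD=dev@F [dev=F fix=A main=C topic=E]
After op 10 (checkout): HEAD=fix@A [dev=F fix=A main=C topic=E]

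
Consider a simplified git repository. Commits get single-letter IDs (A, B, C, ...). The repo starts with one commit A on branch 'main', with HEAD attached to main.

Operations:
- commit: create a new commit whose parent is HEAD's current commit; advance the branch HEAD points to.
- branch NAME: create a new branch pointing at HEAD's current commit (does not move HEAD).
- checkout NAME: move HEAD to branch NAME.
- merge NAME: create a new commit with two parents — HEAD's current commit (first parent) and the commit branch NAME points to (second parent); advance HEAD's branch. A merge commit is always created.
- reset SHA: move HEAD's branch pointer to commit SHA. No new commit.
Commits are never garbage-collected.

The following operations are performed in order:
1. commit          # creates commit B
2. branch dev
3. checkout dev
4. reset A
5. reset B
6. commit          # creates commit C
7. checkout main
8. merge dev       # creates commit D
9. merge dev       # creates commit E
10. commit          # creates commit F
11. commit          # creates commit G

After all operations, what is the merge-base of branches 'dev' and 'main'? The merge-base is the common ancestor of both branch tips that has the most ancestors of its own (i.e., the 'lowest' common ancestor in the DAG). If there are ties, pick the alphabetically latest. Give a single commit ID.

After op 1 (commit): HEAD=main@B [main=B]
After op 2 (branch): HEAD=main@B [dev=B main=B]
After op 3 (checkout): HEAD=dev@B [dev=B main=B]
After op 4 (reset): HEAD=dev@A [dev=A main=B]
After op 5 (reset): HEAD=dev@B [dev=B main=B]
After op 6 (commit): HEAD=dev@C [dev=C main=B]
After op 7 (checkout): HEAD=main@B [dev=C main=B]
After op 8 (merge): HEAD=main@D [dev=C main=D]
After op 9 (merge): HEAD=main@E [dev=C main=E]
After op 10 (commit): HEAD=main@F [dev=C main=F]
After op 11 (commit): HEAD=main@G [dev=C main=G]
ancestors(dev=C): ['A', 'B', 'C']
ancestors(main=G): ['A', 'B', 'C', 'D', 'E', 'F', 'G']
common: ['A', 'B', 'C']

Answer: C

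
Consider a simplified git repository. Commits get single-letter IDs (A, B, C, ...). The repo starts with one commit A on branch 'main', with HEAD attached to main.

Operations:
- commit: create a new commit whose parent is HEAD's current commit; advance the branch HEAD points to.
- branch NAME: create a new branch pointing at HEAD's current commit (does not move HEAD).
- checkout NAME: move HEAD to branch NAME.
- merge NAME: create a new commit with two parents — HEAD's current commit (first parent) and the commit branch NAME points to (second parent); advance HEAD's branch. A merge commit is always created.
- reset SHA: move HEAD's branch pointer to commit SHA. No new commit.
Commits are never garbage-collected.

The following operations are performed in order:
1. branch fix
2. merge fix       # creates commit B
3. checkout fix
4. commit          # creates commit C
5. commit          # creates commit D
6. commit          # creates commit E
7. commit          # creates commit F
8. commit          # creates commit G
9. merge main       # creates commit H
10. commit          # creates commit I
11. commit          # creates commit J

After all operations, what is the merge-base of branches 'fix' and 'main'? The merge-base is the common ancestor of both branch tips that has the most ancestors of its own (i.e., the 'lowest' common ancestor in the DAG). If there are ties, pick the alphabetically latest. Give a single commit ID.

After op 1 (branch): HEAD=main@A [fix=A main=A]
After op 2 (merge): HEAD=main@B [fix=A main=B]
After op 3 (checkout): HEAD=fix@A [fix=A main=B]
After op 4 (commit): HEAD=fix@C [fix=C main=B]
After op 5 (commit): HEAD=fix@D [fix=D main=B]
After op 6 (commit): HEAD=fix@E [fix=E main=B]
After op 7 (commit): HEAD=fix@F [fix=F main=B]
After op 8 (commit): HEAD=fix@G [fix=G main=B]
After op 9 (merge): HEAD=fix@H [fix=H main=B]
After op 10 (commit): HEAD=fix@I [fix=I main=B]
After op 11 (commit): HEAD=fix@J [fix=J main=B]
ancestors(fix=J): ['A', 'B', 'C', 'D', 'E', 'F', 'G', 'H', 'I', 'J']
ancestors(main=B): ['A', 'B']
common: ['A', 'B']

Answer: B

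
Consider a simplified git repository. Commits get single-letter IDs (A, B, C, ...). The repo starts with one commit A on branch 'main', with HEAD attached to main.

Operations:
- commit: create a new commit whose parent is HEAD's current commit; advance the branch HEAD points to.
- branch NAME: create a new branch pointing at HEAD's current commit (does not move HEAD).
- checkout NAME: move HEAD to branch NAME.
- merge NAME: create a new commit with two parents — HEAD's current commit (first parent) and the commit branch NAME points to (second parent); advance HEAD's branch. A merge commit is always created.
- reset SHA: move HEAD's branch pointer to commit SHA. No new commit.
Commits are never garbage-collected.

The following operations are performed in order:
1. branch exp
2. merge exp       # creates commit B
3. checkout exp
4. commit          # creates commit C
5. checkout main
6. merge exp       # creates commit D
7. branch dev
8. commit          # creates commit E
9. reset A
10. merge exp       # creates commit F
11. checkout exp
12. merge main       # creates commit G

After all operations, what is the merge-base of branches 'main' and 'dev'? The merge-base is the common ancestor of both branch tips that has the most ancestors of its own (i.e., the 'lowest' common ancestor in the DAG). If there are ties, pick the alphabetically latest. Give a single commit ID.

After op 1 (branch): HEAD=main@A [exp=A main=A]
After op 2 (merge): HEAD=main@B [exp=A main=B]
After op 3 (checkout): HEAD=exp@A [exp=A main=B]
After op 4 (commit): HEAD=exp@C [exp=C main=B]
After op 5 (checkout): HEAD=main@B [exp=C main=B]
After op 6 (merge): HEAD=main@D [exp=C main=D]
After op 7 (branch): HEAD=main@D [dev=D exp=C main=D]
After op 8 (commit): HEAD=main@E [dev=D exp=C main=E]
After op 9 (reset): HEAD=main@A [dev=D exp=C main=A]
After op 10 (merge): HEAD=main@F [dev=D exp=C main=F]
After op 11 (checkout): HEAD=exp@C [dev=D exp=C main=F]
After op 12 (merge): HEAD=exp@G [dev=D exp=G main=F]
ancestors(main=F): ['A', 'C', 'F']
ancestors(dev=D): ['A', 'B', 'C', 'D']
common: ['A', 'C']

Answer: C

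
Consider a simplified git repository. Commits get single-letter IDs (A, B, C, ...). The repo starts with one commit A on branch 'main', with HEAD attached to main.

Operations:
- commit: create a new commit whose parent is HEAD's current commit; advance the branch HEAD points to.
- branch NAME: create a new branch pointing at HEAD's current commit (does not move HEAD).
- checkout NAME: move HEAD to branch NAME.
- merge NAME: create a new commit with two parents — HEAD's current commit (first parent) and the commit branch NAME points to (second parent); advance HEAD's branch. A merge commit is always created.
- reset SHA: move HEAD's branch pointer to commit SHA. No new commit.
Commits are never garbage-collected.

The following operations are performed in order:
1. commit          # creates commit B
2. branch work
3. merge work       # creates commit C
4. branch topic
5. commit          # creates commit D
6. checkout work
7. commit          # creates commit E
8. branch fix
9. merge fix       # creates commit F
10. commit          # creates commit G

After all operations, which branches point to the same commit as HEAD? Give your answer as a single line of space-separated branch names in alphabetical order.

After op 1 (commit): HEAD=main@B [main=B]
After op 2 (branch): HEAD=main@B [main=B work=B]
After op 3 (merge): HEAD=main@C [main=C work=B]
After op 4 (branch): HEAD=main@C [main=C topic=C work=B]
After op 5 (commit): HEAD=main@D [main=D topic=C work=B]
After op 6 (checkout): HEAD=work@B [main=D topic=C work=B]
After op 7 (commit): HEAD=work@E [main=D topic=C work=E]
After op 8 (branch): HEAD=work@E [fix=E main=D topic=C work=E]
After op 9 (merge): HEAD=work@F [fix=E main=D topic=C work=F]
After op 10 (commit): HEAD=work@G [fix=E main=D topic=C work=G]

Answer: work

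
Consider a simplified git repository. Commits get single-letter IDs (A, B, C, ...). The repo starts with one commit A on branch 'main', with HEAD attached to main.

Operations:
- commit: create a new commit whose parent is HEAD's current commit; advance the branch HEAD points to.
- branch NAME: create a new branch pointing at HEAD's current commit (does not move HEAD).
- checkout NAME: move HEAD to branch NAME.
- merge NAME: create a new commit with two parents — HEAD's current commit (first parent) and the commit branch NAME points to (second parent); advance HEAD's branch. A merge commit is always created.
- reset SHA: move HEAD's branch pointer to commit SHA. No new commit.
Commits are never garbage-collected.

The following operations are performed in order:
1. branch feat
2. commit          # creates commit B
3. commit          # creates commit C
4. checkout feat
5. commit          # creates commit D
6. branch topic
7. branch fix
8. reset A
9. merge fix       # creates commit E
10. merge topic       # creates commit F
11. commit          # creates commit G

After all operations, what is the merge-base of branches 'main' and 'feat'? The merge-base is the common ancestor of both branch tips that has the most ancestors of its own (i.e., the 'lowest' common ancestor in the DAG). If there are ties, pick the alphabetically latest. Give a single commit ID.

After op 1 (branch): HEAD=main@A [feat=A main=A]
After op 2 (commit): HEAD=main@B [feat=A main=B]
After op 3 (commit): HEAD=main@C [feat=A main=C]
After op 4 (checkout): HEAD=feat@A [feat=A main=C]
After op 5 (commit): HEAD=feat@D [feat=D main=C]
After op 6 (branch): HEAD=feat@D [feat=D main=C topic=D]
After op 7 (branch): HEAD=feat@D [feat=D fix=D main=C topic=D]
After op 8 (reset): HEAD=feat@A [feat=A fix=D main=C topic=D]
After op 9 (merge): HEAD=feat@E [feat=E fix=D main=C topic=D]
After op 10 (merge): HEAD=feat@F [feat=F fix=D main=C topic=D]
After op 11 (commit): HEAD=feat@G [feat=G fix=D main=C topic=D]
ancestors(main=C): ['A', 'B', 'C']
ancestors(feat=G): ['A', 'D', 'E', 'F', 'G']
common: ['A']

Answer: A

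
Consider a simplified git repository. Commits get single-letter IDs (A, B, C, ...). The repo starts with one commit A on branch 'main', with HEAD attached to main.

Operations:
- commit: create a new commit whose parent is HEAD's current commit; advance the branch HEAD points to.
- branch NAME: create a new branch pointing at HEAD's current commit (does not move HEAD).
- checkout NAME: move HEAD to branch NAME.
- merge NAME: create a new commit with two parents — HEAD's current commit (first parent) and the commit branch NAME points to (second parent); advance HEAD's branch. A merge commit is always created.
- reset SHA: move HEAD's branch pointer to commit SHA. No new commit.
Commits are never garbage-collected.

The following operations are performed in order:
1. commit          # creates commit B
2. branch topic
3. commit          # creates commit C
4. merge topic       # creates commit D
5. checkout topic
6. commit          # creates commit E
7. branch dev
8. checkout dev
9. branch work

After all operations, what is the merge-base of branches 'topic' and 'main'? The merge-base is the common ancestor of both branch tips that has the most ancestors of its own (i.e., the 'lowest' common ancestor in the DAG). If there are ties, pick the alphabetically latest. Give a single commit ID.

After op 1 (commit): HEAD=main@B [main=B]
After op 2 (branch): HEAD=main@B [main=B topic=B]
After op 3 (commit): HEAD=main@C [main=C topic=B]
After op 4 (merge): HEAD=main@D [main=D topic=B]
After op 5 (checkout): HEAD=topic@B [main=D topic=B]
After op 6 (commit): HEAD=topic@E [main=D topic=E]
After op 7 (branch): HEAD=topic@E [dev=E main=D topic=E]
After op 8 (checkout): HEAD=dev@E [dev=E main=D topic=E]
After op 9 (branch): HEAD=dev@E [dev=E main=D topic=E work=E]
ancestors(topic=E): ['A', 'B', 'E']
ancestors(main=D): ['A', 'B', 'C', 'D']
common: ['A', 'B']

Answer: B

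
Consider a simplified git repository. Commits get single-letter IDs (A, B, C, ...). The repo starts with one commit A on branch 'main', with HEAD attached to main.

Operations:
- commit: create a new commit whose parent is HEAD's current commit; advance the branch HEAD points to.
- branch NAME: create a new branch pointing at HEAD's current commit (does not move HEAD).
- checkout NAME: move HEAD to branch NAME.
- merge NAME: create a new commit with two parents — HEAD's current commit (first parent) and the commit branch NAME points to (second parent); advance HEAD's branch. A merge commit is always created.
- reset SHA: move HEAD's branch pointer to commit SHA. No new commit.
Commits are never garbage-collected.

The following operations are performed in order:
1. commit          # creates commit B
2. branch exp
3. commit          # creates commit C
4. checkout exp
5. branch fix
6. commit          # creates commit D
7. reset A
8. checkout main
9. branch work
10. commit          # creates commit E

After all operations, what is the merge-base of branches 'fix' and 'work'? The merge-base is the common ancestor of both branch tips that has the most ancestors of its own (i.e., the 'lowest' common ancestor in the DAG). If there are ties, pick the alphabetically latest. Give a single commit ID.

After op 1 (commit): HEAD=main@B [main=B]
After op 2 (branch): HEAD=main@B [exp=B main=B]
After op 3 (commit): HEAD=main@C [exp=B main=C]
After op 4 (checkout): HEAD=exp@B [exp=B main=C]
After op 5 (branch): HEAD=exp@B [exp=B fix=B main=C]
After op 6 (commit): HEAD=exp@D [exp=D fix=B main=C]
After op 7 (reset): HEAD=exp@A [exp=A fix=B main=C]
After op 8 (checkout): HEAD=main@C [exp=A fix=B main=C]
After op 9 (branch): HEAD=main@C [exp=A fix=B main=C work=C]
After op 10 (commit): HEAD=main@E [exp=A fix=B main=E work=C]
ancestors(fix=B): ['A', 'B']
ancestors(work=C): ['A', 'B', 'C']
common: ['A', 'B']

Answer: B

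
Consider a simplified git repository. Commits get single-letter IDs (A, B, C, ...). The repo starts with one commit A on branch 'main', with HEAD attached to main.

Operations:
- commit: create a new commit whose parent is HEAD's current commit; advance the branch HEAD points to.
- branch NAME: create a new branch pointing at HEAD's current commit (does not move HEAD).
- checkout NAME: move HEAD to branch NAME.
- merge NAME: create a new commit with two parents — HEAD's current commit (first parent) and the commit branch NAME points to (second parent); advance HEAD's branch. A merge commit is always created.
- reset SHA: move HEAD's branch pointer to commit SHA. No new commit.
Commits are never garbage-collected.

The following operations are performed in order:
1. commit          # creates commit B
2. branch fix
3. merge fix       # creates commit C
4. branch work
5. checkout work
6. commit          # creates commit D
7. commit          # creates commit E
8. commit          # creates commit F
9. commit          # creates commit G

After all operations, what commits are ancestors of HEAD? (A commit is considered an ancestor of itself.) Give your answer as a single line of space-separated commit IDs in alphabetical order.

Answer: A B C D E F G

Derivation:
After op 1 (commit): HEAD=main@B [main=B]
After op 2 (branch): HEAD=main@B [fix=B main=B]
After op 3 (merge): HEAD=main@C [fix=B main=C]
After op 4 (branch): HEAD=main@C [fix=B main=C work=C]
After op 5 (checkout): HEAD=work@C [fix=B main=C work=C]
After op 6 (commit): HEAD=work@D [fix=B main=C work=D]
After op 7 (commit): HEAD=work@E [fix=B main=C work=E]
After op 8 (commit): HEAD=work@F [fix=B main=C work=F]
After op 9 (commit): HEAD=work@G [fix=B main=C work=G]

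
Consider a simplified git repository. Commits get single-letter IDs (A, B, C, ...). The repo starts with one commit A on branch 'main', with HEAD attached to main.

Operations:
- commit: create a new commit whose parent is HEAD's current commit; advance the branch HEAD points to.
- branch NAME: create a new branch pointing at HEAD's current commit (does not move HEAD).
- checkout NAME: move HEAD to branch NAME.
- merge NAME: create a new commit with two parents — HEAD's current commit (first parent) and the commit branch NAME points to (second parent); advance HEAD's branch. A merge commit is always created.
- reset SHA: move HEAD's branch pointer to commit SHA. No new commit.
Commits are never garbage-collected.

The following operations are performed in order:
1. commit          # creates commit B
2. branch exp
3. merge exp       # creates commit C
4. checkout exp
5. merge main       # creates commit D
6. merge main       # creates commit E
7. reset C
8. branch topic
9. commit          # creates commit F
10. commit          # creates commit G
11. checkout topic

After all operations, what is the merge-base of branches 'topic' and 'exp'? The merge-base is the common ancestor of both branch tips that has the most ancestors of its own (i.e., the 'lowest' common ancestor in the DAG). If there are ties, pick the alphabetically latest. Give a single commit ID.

Answer: C

Derivation:
After op 1 (commit): HEAD=main@B [main=B]
After op 2 (branch): HEAD=main@B [exp=B main=B]
After op 3 (merge): HEAD=main@C [exp=B main=C]
After op 4 (checkout): HEAD=exp@B [exp=B main=C]
After op 5 (merge): HEAD=exp@D [exp=D main=C]
After op 6 (merge): HEAD=exp@E [exp=E main=C]
After op 7 (reset): HEAD=exp@C [exp=C main=C]
After op 8 (branch): HEAD=exp@C [exp=C main=C topic=C]
After op 9 (commit): HEAD=exp@F [exp=F main=C topic=C]
After op 10 (commit): HEAD=exp@G [exp=G main=C topic=C]
After op 11 (checkout): HEAD=topic@C [exp=G main=C topic=C]
ancestors(topic=C): ['A', 'B', 'C']
ancestors(exp=G): ['A', 'B', 'C', 'F', 'G']
common: ['A', 'B', 'C']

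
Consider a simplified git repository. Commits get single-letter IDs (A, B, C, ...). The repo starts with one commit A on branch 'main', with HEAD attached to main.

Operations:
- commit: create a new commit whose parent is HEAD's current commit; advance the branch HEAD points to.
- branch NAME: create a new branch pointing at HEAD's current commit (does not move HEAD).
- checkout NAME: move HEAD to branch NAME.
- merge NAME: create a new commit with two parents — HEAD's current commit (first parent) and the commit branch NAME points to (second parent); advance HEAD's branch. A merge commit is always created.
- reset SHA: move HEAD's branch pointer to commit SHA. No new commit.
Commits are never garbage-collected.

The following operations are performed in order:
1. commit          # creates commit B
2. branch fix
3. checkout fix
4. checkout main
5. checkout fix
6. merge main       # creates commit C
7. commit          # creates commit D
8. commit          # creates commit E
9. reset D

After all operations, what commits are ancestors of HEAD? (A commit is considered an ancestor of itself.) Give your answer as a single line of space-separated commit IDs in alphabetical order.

Answer: A B C D

Derivation:
After op 1 (commit): HEAD=main@B [main=B]
After op 2 (branch): HEAD=main@B [fix=B main=B]
After op 3 (checkout): HEAD=fix@B [fix=B main=B]
After op 4 (checkout): HEAD=main@B [fix=B main=B]
After op 5 (checkout): HEAD=fix@B [fix=B main=B]
After op 6 (merge): HEAD=fix@C [fix=C main=B]
After op 7 (commit): HEAD=fix@D [fix=D main=B]
After op 8 (commit): HEAD=fix@E [fix=E main=B]
After op 9 (reset): HEAD=fix@D [fix=D main=B]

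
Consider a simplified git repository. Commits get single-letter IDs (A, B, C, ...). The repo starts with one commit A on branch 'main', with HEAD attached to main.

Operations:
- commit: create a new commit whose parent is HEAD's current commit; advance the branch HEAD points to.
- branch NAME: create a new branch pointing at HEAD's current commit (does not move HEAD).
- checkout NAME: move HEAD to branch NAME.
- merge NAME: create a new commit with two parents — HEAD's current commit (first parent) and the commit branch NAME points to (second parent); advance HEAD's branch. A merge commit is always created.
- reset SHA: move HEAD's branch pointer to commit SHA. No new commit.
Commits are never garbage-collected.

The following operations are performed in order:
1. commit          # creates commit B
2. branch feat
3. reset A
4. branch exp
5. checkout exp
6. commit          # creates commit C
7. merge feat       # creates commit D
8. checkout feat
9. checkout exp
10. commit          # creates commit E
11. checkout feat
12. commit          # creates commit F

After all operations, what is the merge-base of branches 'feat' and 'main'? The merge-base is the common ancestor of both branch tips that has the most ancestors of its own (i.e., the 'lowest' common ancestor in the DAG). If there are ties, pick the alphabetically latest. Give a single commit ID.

After op 1 (commit): HEAD=main@B [main=B]
After op 2 (branch): HEAD=main@B [feat=B main=B]
After op 3 (reset): HEAD=main@A [feat=B main=A]
After op 4 (branch): HEAD=main@A [exp=A feat=B main=A]
After op 5 (checkout): HEAD=exp@A [exp=A feat=B main=A]
After op 6 (commit): HEAD=exp@C [exp=C feat=B main=A]
After op 7 (merge): HEAD=exp@D [exp=D feat=B main=A]
After op 8 (checkout): HEAD=feat@B [exp=D feat=B main=A]
After op 9 (checkout): HEAD=exp@D [exp=D feat=B main=A]
After op 10 (commit): HEAD=exp@E [exp=E feat=B main=A]
After op 11 (checkout): HEAD=feat@B [exp=E feat=B main=A]
After op 12 (commit): HEAD=feat@F [exp=E feat=F main=A]
ancestors(feat=F): ['A', 'B', 'F']
ancestors(main=A): ['A']
common: ['A']

Answer: A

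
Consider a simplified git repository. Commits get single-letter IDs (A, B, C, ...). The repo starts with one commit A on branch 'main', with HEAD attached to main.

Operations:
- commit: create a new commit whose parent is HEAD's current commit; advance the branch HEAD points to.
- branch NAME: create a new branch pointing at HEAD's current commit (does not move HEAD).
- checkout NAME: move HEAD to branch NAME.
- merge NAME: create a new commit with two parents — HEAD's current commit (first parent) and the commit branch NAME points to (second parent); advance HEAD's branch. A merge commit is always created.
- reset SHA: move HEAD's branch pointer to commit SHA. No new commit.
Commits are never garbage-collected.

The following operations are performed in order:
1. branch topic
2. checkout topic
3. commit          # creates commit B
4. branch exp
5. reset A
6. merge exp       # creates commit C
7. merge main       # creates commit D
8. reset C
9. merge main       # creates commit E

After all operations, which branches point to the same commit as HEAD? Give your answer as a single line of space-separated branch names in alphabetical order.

After op 1 (branch): HEAD=main@A [main=A topic=A]
After op 2 (checkout): HEAD=topic@A [main=A topic=A]
After op 3 (commit): HEAD=topic@B [main=A topic=B]
After op 4 (branch): HEAD=topic@B [exp=B main=A topic=B]
After op 5 (reset): HEAD=topic@A [exp=B main=A topic=A]
After op 6 (merge): HEAD=topic@C [exp=B main=A topic=C]
After op 7 (merge): HEAD=topic@D [exp=B main=A topic=D]
After op 8 (reset): HEAD=topic@C [exp=B main=A topic=C]
After op 9 (merge): HEAD=topic@E [exp=B main=A topic=E]

Answer: topic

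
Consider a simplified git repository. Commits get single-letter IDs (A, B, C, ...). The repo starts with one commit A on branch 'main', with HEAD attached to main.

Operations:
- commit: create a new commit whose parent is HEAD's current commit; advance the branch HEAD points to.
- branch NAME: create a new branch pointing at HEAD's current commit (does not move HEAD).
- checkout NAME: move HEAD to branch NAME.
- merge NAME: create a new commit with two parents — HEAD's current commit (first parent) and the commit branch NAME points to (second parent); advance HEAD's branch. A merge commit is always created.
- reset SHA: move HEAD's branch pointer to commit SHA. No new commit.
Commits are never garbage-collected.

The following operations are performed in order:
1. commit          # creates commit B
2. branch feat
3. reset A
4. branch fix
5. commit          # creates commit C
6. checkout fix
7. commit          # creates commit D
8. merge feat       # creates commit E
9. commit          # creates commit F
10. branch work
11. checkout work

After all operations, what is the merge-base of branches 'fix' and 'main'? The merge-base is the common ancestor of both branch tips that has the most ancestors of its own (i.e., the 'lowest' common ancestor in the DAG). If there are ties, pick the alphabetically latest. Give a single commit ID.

After op 1 (commit): HEAD=main@B [main=B]
After op 2 (branch): HEAD=main@B [feat=B main=B]
After op 3 (reset): HEAD=main@A [feat=B main=A]
After op 4 (branch): HEAD=main@A [feat=B fix=A main=A]
After op 5 (commit): HEAD=main@C [feat=B fix=A main=C]
After op 6 (checkout): HEAD=fix@A [feat=B fix=A main=C]
After op 7 (commit): HEAD=fix@D [feat=B fix=D main=C]
After op 8 (merge): HEAD=fix@E [feat=B fix=E main=C]
After op 9 (commit): HEAD=fix@F [feat=B fix=F main=C]
After op 10 (branch): HEAD=fix@F [feat=B fix=F main=C work=F]
After op 11 (checkout): HEAD=work@F [feat=B fix=F main=C work=F]
ancestors(fix=F): ['A', 'B', 'D', 'E', 'F']
ancestors(main=C): ['A', 'C']
common: ['A']

Answer: A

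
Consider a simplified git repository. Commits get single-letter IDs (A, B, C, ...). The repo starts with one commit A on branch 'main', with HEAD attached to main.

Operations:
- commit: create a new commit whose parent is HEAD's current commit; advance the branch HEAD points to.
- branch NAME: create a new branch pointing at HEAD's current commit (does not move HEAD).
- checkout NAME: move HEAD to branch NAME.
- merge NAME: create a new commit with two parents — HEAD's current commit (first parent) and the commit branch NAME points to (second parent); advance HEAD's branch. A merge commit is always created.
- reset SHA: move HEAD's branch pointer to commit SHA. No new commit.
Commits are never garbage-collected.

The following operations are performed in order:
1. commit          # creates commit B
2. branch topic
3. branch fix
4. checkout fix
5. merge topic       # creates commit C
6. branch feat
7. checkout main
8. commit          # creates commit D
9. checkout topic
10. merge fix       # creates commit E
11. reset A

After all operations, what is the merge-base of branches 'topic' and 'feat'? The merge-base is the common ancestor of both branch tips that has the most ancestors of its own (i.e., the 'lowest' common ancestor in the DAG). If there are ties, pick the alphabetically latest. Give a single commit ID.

After op 1 (commit): HEAD=main@B [main=B]
After op 2 (branch): HEAD=main@B [main=B topic=B]
After op 3 (branch): HEAD=main@B [fix=B main=B topic=B]
After op 4 (checkout): HEAD=fix@B [fix=B main=B topic=B]
After op 5 (merge): HEAD=fix@C [fix=C main=B topic=B]
After op 6 (branch): HEAD=fix@C [feat=C fix=C main=B topic=B]
After op 7 (checkout): HEAD=main@B [feat=C fix=C main=B topic=B]
After op 8 (commit): HEAD=main@D [feat=C fix=C main=D topic=B]
After op 9 (checkout): HEAD=topic@B [feat=C fix=C main=D topic=B]
After op 10 (merge): HEAD=topic@E [feat=C fix=C main=D topic=E]
After op 11 (reset): HEAD=topic@A [feat=C fix=C main=D topic=A]
ancestors(topic=A): ['A']
ancestors(feat=C): ['A', 'B', 'C']
common: ['A']

Answer: A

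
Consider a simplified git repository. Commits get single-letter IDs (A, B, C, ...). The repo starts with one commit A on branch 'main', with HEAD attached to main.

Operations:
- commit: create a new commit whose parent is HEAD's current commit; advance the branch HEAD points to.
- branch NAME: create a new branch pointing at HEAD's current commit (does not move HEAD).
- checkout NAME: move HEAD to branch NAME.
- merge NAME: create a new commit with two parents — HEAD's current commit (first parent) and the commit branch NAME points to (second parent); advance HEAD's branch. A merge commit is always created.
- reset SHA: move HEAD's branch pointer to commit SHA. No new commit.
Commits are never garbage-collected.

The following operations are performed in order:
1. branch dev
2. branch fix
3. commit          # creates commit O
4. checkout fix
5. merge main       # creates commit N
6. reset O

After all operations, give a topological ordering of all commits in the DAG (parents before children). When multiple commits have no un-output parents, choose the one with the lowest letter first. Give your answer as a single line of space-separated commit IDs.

Answer: A O N

Derivation:
After op 1 (branch): HEAD=main@A [dev=A main=A]
After op 2 (branch): HEAD=main@A [dev=A fix=A main=A]
After op 3 (commit): HEAD=main@O [dev=A fix=A main=O]
After op 4 (checkout): HEAD=fix@A [dev=A fix=A main=O]
After op 5 (merge): HEAD=fix@N [dev=A fix=N main=O]
After op 6 (reset): HEAD=fix@O [dev=A fix=O main=O]
commit A: parents=[]
commit N: parents=['A', 'O']
commit O: parents=['A']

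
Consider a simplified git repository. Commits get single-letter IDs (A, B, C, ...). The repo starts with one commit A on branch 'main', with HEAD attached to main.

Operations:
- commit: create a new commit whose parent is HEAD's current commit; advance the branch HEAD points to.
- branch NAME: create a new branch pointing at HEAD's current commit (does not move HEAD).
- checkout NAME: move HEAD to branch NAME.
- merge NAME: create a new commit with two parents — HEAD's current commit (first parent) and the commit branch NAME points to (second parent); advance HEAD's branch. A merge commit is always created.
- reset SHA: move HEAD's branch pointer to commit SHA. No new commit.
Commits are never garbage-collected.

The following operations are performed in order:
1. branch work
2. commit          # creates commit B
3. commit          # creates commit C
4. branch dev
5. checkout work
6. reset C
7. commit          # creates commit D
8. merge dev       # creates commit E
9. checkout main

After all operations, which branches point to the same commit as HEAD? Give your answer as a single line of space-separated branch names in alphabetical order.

Answer: dev main

Derivation:
After op 1 (branch): HEAD=main@A [main=A work=A]
After op 2 (commit): HEAD=main@B [main=B work=A]
After op 3 (commit): HEAD=main@C [main=C work=A]
After op 4 (branch): HEAD=main@C [dev=C main=C work=A]
After op 5 (checkout): HEAD=work@A [dev=C main=C work=A]
After op 6 (reset): HEAD=work@C [dev=C main=C work=C]
After op 7 (commit): HEAD=work@D [dev=C main=C work=D]
After op 8 (merge): HEAD=work@E [dev=C main=C work=E]
After op 9 (checkout): HEAD=main@C [dev=C main=C work=E]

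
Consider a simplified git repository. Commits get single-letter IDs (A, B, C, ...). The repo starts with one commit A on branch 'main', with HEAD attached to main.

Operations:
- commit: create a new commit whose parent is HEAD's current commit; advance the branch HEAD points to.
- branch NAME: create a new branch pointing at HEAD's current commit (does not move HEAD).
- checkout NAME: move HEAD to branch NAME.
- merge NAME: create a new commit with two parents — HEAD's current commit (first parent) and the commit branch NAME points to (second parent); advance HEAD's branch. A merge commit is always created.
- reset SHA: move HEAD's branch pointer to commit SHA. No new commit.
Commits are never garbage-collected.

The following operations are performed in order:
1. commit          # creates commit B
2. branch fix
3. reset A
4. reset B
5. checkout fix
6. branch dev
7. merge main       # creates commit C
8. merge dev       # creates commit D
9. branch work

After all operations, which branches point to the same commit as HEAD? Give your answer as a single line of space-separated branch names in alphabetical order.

After op 1 (commit): HEAD=main@B [main=B]
After op 2 (branch): HEAD=main@B [fix=B main=B]
After op 3 (reset): HEAD=main@A [fix=B main=A]
After op 4 (reset): HEAD=main@B [fix=B main=B]
After op 5 (checkout): HEAD=fix@B [fix=B main=B]
After op 6 (branch): HEAD=fix@B [dev=B fix=B main=B]
After op 7 (merge): HEAD=fix@C [dev=B fix=C main=B]
After op 8 (merge): HEAD=fix@D [dev=B fix=D main=B]
After op 9 (branch): HEAD=fix@D [dev=B fix=D main=B work=D]

Answer: fix work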